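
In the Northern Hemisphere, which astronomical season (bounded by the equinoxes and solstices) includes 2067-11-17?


Date: November 17
Astronomical Autumn (approx.; exact equinox/solstice day varies by year): September 22 to December 20
November 17 falls within the Autumn window

Autumn


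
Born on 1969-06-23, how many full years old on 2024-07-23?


Birth: 1969-06-23
Reference: 2024-07-23
Year difference: 2024 - 1969 = 55

55 years old


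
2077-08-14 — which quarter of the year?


Month: August (month 8)
Q1: Jan-Mar, Q2: Apr-Jun, Q3: Jul-Sep, Q4: Oct-Dec

Q3


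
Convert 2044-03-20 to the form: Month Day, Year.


ISO 2044-03-20 parses as year=2044, month=03, day=20
Month 3 -> March

March 20, 2044


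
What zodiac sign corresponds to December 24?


Date: December 24
Conventional tropical zodiac dates: Capricorn from December 22 onward; Aquarius starts January 20
December 24 falls within the Capricorn range

Capricorn


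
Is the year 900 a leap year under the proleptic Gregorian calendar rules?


Gregorian leap year rule: divisible by 4, but not by 100, unless also by 400.
900 is divisible by 100 but not 400 -> not a leap year

No


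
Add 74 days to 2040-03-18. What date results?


Start: 2040-03-18, add 74 days
March 2040 has 31 days: 31 - 18 = 13 days to March 31 -> 61 left
April 2040 has 30 days -> 31 left
May 2040: 31 <= 31 -> lands on May 31

Result: 2040-05-31


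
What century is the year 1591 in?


Century = (year - 1) // 100 + 1
= (1591 - 1) // 100 + 1
= 1590 // 100 + 1
= 15 + 1

16th century


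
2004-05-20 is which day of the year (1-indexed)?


Date: May 20, 2004
Days in months 1 through 4: 121
Plus 20 days in May

Day of year: 141


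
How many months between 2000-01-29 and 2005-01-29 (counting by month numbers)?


From January 2000 to January 2005
5 years * 12 = 60 months = 60

60 months


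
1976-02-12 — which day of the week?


Date: February 12, 1976
Anchor: Jan 1, 1976. With p = 1976 - 1 = 1975: (p + p//4 - p//100 + p//400) mod 7 = (1975 + 493 - 19 + 4) mod 7 = 2453 mod 7 = 3 -> Thursday (Mon=0 ... Sun=6)
Days before February (Jan): 31; offset = 31 + 12 - 1 = 42
Weekday index = (3 + 42) mod 7 = 3

Day of the week: Thursday


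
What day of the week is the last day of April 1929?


April 1929 has 30 days
Anchor: Jan 1, 1929. With p = 1929 - 1 = 1928: (p + p//4 - p//100 + p//400) mod 7 = (1928 + 482 - 19 + 4) mod 7 = 2395 mod 7 = 1 -> Tuesday (Mon=0 ... Sun=6)
Days before April (Jan-Mar): 90; April 1 index = (1 + 90) mod 7 = 0 -> Monday
Last day offset: 30 - 1 = 29 days
Weekday index = (0 + 29) mod 7 = 1

Tuesday, April 30


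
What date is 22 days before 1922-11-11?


Start: 1922-11-11, subtract 22 days
Back 11 days from November 11 reaches October 31, 1922 -> 11 left
October 1922: 31 - 11 = 20 -> lands on October 20

Result: 1922-10-20


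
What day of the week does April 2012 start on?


Target: April 1, 2012
Anchor: Jan 1, 2012. With p = 2012 - 1 = 2011: (p + p//4 - p//100 + p//400) mod 7 = (2011 + 502 - 20 + 5) mod 7 = 2498 mod 7 = 6 -> Sunday (Mon=0 ... Sun=6)
Days before April (Jan-Mar): 91 days
Weekday index = (6 + 91) mod 7 = 6

Sunday


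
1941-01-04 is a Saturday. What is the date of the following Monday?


Current: Saturday
Target: Monday
Days ahead: 2

Next Monday: 1941-01-06


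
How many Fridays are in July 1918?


July 1918 has 31 days
Anchor: Jan 1, 1918. With p = 1918 - 1 = 1917: (p + p//4 - p//100 + p//400) mod 7 = (1917 + 479 - 19 + 4) mod 7 = 2381 mod 7 = 1 -> Tuesday (Mon=0 ... Sun=6)
Days before July (Jan-Jun): 181; July 1 index = (1 + 181) mod 7 = 0 -> Monday
First Friday is July 5
Fridays: 5, 12, 19, 26

4 Fridays


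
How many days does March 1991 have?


March 1991

31 days


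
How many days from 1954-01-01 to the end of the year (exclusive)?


Day of year: 1 of 365
Remaining = 365 - 1

364 days


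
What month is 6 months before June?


June is month 6
6 - 6 = 0; wrap: 0 + 12 = 12

December


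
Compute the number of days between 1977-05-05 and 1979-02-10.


From 1977-05-05 to 1979-02-10
1977-05-05: days before May = 31 + 28 + 31 + 30 = 120 (1977 is not a leap year); day of year = 120 + 5 = 125
1979-02-10: days before February = 31; day of year = 31 + 10 = 41
Rest of 1977: 365 - 125 = 240
Full years 1978 (365): 365
Total = 240 + 365 + 41 = 646

646 days


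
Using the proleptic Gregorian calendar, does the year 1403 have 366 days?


Gregorian leap year rule: divisible by 4, but not by 100, unless also by 400.
1403 is not divisible by 4 -> not a leap year

No


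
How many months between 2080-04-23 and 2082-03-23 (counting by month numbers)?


From April 2080 to March 2082
2 years * 12 = 24 months, minus 1 month = 23

23 months


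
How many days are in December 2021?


December 2021

31 days


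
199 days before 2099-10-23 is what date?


Start: 2099-10-23, subtract 199 days
Back 23 days from October 23 reaches September 30, 2099 -> 176 left
September 2099 has 30 days -> back to August 31, 2099 -> 146 left
August 2099 has 31 days -> back to July 31, 2099 -> 115 left
July 2099 has 31 days -> back to June 30, 2099 -> 84 left
June 2099 has 30 days -> back to May 31, 2099 -> 54 left
May 2099 has 31 days -> back to April 30, 2099 -> 23 left
April 2099: 30 - 23 = 7 -> lands on April 7

Result: 2099-04-07


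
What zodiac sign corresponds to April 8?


Date: April 8
Conventional tropical zodiac dates: Aries from March 21 onward; Taurus starts April 20
April 8 falls within the Aries range

Aries


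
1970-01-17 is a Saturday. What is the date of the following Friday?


Current: Saturday
Target: Friday
Days ahead: 6

Next Friday: 1970-01-23


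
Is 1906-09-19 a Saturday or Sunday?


Anchor: Jan 1, 1906. With p = 1906 - 1 = 1905: (p + p//4 - p//100 + p//400) mod 7 = (1905 + 476 - 19 + 4) mod 7 = 2366 mod 7 = 0 -> Monday (Mon=0 ... Sun=6)
Day of year: 262; offset = 261
Weekday index = (0 + 261) mod 7 = 2 -> Wednesday
Weekend days: Saturday, Sunday

No


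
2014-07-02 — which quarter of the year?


Month: July (month 7)
Q1: Jan-Mar, Q2: Apr-Jun, Q3: Jul-Sep, Q4: Oct-Dec

Q3


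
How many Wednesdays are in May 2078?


May 2078 has 31 days
Anchor: Jan 1, 2078. With p = 2078 - 1 = 2077: (p + p//4 - p//100 + p//400) mod 7 = (2077 + 519 - 20 + 5) mod 7 = 2581 mod 7 = 5 -> Saturday (Mon=0 ... Sun=6)
Days before May (Jan-Apr): 120; May 1 index = (5 + 120) mod 7 = 6 -> Sunday
First Wednesday is May 4
Wednesdays: 4, 11, 18, 25

4 Wednesdays


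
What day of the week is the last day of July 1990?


July 1990 has 31 days
Anchor: Jan 1, 1990. With p = 1990 - 1 = 1989: (p + p//4 - p//100 + p//400) mod 7 = (1989 + 497 - 19 + 4) mod 7 = 2471 mod 7 = 0 -> Monday (Mon=0 ... Sun=6)
Days before July (Jan-Jun): 181; July 1 index = (0 + 181) mod 7 = 6 -> Sunday
Last day offset: 31 - 1 = 30 days
Weekday index = (6 + 30) mod 7 = 1

Tuesday, July 31


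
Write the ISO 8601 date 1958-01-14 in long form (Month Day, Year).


ISO 1958-01-14 parses as year=1958, month=01, day=14
Month 1 -> January

January 14, 1958


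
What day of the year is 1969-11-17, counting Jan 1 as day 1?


Date: November 17, 1969
Days in months 1 through 10: 304
Plus 17 days in November

Day of year: 321


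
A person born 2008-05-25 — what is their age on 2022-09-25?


Birth: 2008-05-25
Reference: 2022-09-25
Year difference: 2022 - 2008 = 14

14 years old


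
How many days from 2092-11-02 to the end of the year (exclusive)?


Day of year: 307 of 366
Remaining = 366 - 307

59 days


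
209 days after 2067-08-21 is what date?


Start: 2067-08-21, add 209 days
August 2067 has 31 days: 31 - 21 = 10 days to August 31 -> 199 left
September 2067 has 30 days -> 169 left
October 2067 has 31 days -> 138 left
November 2067 has 30 days -> 108 left
December 2067 has 31 days -> 77 left
January 2068 has 31 days -> 46 left
February 2068 has 29 days -> 17 left
March 2068: 17 <= 31 -> lands on March 17

Result: 2068-03-17


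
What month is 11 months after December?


December is month 12
12 + 11 = 23; wrap: 23 - 12 = 11

November


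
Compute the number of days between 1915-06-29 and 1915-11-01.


From 1915-06-29 to 1915-11-01
1915-06-29: days before June = 31 + 28 + 31 + 30 + 31 = 151 (1915 is not a leap year); day of year = 151 + 29 = 180
1915-11-01: days before November = 31 + 28 + 31 + 30 + 31 + 30 + 31 + 31 + 30 + 31 = 304 (1915 is not a leap year); day of year = 304 + 1 = 305
Same year: 305 - 180 = 125

125 days


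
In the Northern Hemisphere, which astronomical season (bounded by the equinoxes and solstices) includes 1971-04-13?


Date: April 13
Astronomical Spring (approx.; exact equinox/solstice day varies by year): March 20 to June 20
April 13 falls within the Spring window

Spring


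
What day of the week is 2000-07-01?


Date: July 1, 2000
Anchor: Jan 1, 2000. With p = 2000 - 1 = 1999: (p + p//4 - p//100 + p//400) mod 7 = (1999 + 499 - 19 + 4) mod 7 = 2483 mod 7 = 5 -> Saturday (Mon=0 ... Sun=6)
Days before July (Jan-Jun): 182; offset = 182 + 1 - 1 = 182
Weekday index = (5 + 182) mod 7 = 5

Day of the week: Saturday


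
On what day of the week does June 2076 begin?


Target: June 1, 2076
Anchor: Jan 1, 2076. With p = 2076 - 1 = 2075: (p + p//4 - p//100 + p//400) mod 7 = (2075 + 518 - 20 + 5) mod 7 = 2578 mod 7 = 2 -> Wednesday (Mon=0 ... Sun=6)
Days before June (Jan-May): 152 days
Weekday index = (2 + 152) mod 7 = 0

Monday


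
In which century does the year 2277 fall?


Century = (year - 1) // 100 + 1
= (2277 - 1) // 100 + 1
= 2276 // 100 + 1
= 22 + 1

23rd century


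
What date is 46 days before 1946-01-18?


Start: 1946-01-18, subtract 46 days
Back 18 days from January 18 reaches December 31, 1945 -> 28 left
December 1945: 31 - 28 = 3 -> lands on December 3

Result: 1945-12-03


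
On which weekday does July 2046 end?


July 2046 has 31 days
Anchor: Jan 1, 2046. With p = 2046 - 1 = 2045: (p + p//4 - p//100 + p//400) mod 7 = (2045 + 511 - 20 + 5) mod 7 = 2541 mod 7 = 0 -> Monday (Mon=0 ... Sun=6)
Days before July (Jan-Jun): 181; July 1 index = (0 + 181) mod 7 = 6 -> Sunday
Last day offset: 31 - 1 = 30 days
Weekday index = (6 + 30) mod 7 = 1

Tuesday, July 31


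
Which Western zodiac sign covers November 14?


Date: November 14
Conventional tropical zodiac dates: Scorpio from October 23 onward; Sagittarius starts November 22
November 14 falls within the Scorpio range

Scorpio


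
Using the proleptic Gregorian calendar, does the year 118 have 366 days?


Gregorian leap year rule: divisible by 4, but not by 100, unless also by 400.
118 is not divisible by 4 -> not a leap year

No


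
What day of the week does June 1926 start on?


Target: June 1, 1926
Anchor: Jan 1, 1926. With p = 1926 - 1 = 1925: (p + p//4 - p//100 + p//400) mod 7 = (1925 + 481 - 19 + 4) mod 7 = 2391 mod 7 = 4 -> Friday (Mon=0 ... Sun=6)
Days before June (Jan-May): 151 days
Weekday index = (4 + 151) mod 7 = 1

Tuesday


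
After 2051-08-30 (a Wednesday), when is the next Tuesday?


Current: Wednesday
Target: Tuesday
Days ahead: 6

Next Tuesday: 2051-09-05


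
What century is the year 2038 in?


Century = (year - 1) // 100 + 1
= (2038 - 1) // 100 + 1
= 2037 // 100 + 1
= 20 + 1

21st century


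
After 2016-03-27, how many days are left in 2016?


Day of year: 87 of 366
Remaining = 366 - 87

279 days


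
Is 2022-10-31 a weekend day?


Anchor: Jan 1, 2022. With p = 2022 - 1 = 2021: (p + p//4 - p//100 + p//400) mod 7 = (2021 + 505 - 20 + 5) mod 7 = 2511 mod 7 = 5 -> Saturday (Mon=0 ... Sun=6)
Day of year: 304; offset = 303
Weekday index = (5 + 303) mod 7 = 0 -> Monday
Weekend days: Saturday, Sunday

No


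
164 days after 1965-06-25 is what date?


Start: 1965-06-25, add 164 days
June 1965 has 30 days: 30 - 25 = 5 days to June 30 -> 159 left
July 1965 has 31 days -> 128 left
August 1965 has 31 days -> 97 left
September 1965 has 30 days -> 67 left
October 1965 has 31 days -> 36 left
November 1965 has 30 days -> 6 left
December 1965: 6 <= 31 -> lands on December 6

Result: 1965-12-06


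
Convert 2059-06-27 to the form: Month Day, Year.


ISO 2059-06-27 parses as year=2059, month=06, day=27
Month 6 -> June

June 27, 2059


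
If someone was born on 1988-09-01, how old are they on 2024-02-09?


Birth: 1988-09-01
Reference: 2024-02-09
Year difference: 2024 - 1988 = 36
Birthday not yet reached in 2024, subtract 1

35 years old


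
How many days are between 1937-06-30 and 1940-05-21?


From 1937-06-30 to 1940-05-21
1937-06-30: days before June = 31 + 28 + 31 + 30 + 31 = 151 (1937 is not a leap year); day of year = 151 + 30 = 181
1940-05-21: days before May = 31 + 29 + 31 + 30 = 121 (1940 is a leap year); day of year = 121 + 21 = 142
Rest of 1937: 365 - 181 = 184
Full years 1938 (365), 1939 (365): 730
Total = 184 + 730 + 142 = 1056

1056 days


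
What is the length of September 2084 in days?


September 2084

30 days


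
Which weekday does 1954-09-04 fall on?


Date: September 4, 1954
Anchor: Jan 1, 1954. With p = 1954 - 1 = 1953: (p + p//4 - p//100 + p//400) mod 7 = (1953 + 488 - 19 + 4) mod 7 = 2426 mod 7 = 4 -> Friday (Mon=0 ... Sun=6)
Days before September (Jan-Aug): 243; offset = 243 + 4 - 1 = 246
Weekday index = (4 + 246) mod 7 = 5

Day of the week: Saturday


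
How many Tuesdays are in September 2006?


September 2006 has 30 days
Anchor: Jan 1, 2006. With p = 2006 - 1 = 2005: (p + p//4 - p//100 + p//400) mod 7 = (2005 + 501 - 20 + 5) mod 7 = 2491 mod 7 = 6 -> Sunday (Mon=0 ... Sun=6)
Days before September (Jan-Aug): 243; September 1 index = (6 + 243) mod 7 = 4 -> Friday
First Tuesday is September 5
Tuesdays: 5, 12, 19, 26

4 Tuesdays


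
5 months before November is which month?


November is month 11
11 - 5 = 6

June


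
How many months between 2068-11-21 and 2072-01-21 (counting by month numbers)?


From November 2068 to January 2072
4 years * 12 = 48 months, minus 10 months = 38

38 months


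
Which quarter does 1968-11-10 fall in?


Month: November (month 11)
Q1: Jan-Mar, Q2: Apr-Jun, Q3: Jul-Sep, Q4: Oct-Dec

Q4


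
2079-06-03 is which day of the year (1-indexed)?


Date: June 3, 2079
Days in months 1 through 5: 151
Plus 3 days in June

Day of year: 154


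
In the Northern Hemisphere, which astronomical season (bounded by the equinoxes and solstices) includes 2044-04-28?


Date: April 28
Astronomical Spring (approx.; exact equinox/solstice day varies by year): March 20 to June 20
April 28 falls within the Spring window

Spring


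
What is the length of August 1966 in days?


August 1966

31 days


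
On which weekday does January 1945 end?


January 1945 has 31 days
Anchor: Jan 1, 1945. With p = 1945 - 1 = 1944: (p + p//4 - p//100 + p//400) mod 7 = (1944 + 486 - 19 + 4) mod 7 = 2415 mod 7 = 0 -> Monday (Mon=0 ... Sun=6)
January 1 is the anchor itself -> Monday
Last day offset: 31 - 1 = 30 days
Weekday index = (0 + 30) mod 7 = 2

Wednesday, January 31


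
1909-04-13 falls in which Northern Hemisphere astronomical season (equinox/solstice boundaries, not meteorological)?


Date: April 13
Astronomical Spring (approx.; exact equinox/solstice day varies by year): March 20 to June 20
April 13 falls within the Spring window

Spring


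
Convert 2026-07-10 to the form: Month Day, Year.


ISO 2026-07-10 parses as year=2026, month=07, day=10
Month 7 -> July

July 10, 2026


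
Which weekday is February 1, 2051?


Target: February 1, 2051
Anchor: Jan 1, 2051. With p = 2051 - 1 = 2050: (p + p//4 - p//100 + p//400) mod 7 = (2050 + 512 - 20 + 5) mod 7 = 2547 mod 7 = 6 -> Sunday (Mon=0 ... Sun=6)
Days before February (Jan): 31 days
Weekday index = (6 + 31) mod 7 = 2

Wednesday


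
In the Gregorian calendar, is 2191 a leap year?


Gregorian leap year rule: divisible by 4, but not by 100, unless also by 400.
2191 is not divisible by 4 -> not a leap year

No


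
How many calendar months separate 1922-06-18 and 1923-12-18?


From June 1922 to December 1923
1 year * 12 = 12 months, plus 6 months = 18

18 months


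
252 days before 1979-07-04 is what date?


Start: 1979-07-04, subtract 252 days
Back 4 days from July 4 reaches June 30, 1979 -> 248 left
June 1979 has 30 days -> back to May 31, 1979 -> 218 left
May 1979 has 31 days -> back to April 30, 1979 -> 187 left
April 1979 has 30 days -> back to March 31, 1979 -> 157 left
March 1979 has 31 days -> back to February 28, 1979 -> 126 left
February 1979 has 28 days -> back to January 31, 1979 -> 98 left
January 1979 has 31 days -> back to December 31, 1978 -> 67 left
December 1978 has 31 days -> back to November 30, 1978 -> 36 left
November 1978 has 30 days -> back to October 31, 1978 -> 6 left
October 1978: 31 - 6 = 25 -> lands on October 25

Result: 1978-10-25


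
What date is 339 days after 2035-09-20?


Start: 2035-09-20, add 339 days
September 2035 has 30 days: 30 - 20 = 10 days to September 30 -> 329 left
October 2035 has 31 days -> 298 left
November 2035 has 30 days -> 268 left
December 2035 has 31 days -> 237 left
January 2036 has 31 days -> 206 left
February 2036 has 29 days -> 177 left
March 2036 has 31 days -> 146 left
April 2036 has 30 days -> 116 left
May 2036 has 31 days -> 85 left
June 2036 has 30 days -> 55 left
July 2036 has 31 days -> 24 left
August 2036: 24 <= 31 -> lands on August 24

Result: 2036-08-24


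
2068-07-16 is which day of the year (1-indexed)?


Date: July 16, 2068
Days in months 1 through 6: 182
Plus 16 days in July

Day of year: 198


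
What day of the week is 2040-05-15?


Date: May 15, 2040
Anchor: Jan 1, 2040. With p = 2040 - 1 = 2039: (p + p//4 - p//100 + p//400) mod 7 = (2039 + 509 - 20 + 5) mod 7 = 2533 mod 7 = 6 -> Sunday (Mon=0 ... Sun=6)
Days before May (Jan-Apr): 121; offset = 121 + 15 - 1 = 135
Weekday index = (6 + 135) mod 7 = 1

Day of the week: Tuesday


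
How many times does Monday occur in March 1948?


March 1948 has 31 days
Anchor: Jan 1, 1948. With p = 1948 - 1 = 1947: (p + p//4 - p//100 + p//400) mod 7 = (1947 + 486 - 19 + 4) mod 7 = 2418 mod 7 = 3 -> Thursday (Mon=0 ... Sun=6)
Days before March (Jan-Feb): 60; March 1 index = (3 + 60) mod 7 = 0 -> Monday
First Monday is March 1
Mondays: 1, 8, 15, 22, 29

5 Mondays


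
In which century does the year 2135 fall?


Century = (year - 1) // 100 + 1
= (2135 - 1) // 100 + 1
= 2134 // 100 + 1
= 21 + 1

22nd century


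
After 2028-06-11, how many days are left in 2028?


Day of year: 163 of 366
Remaining = 366 - 163

203 days


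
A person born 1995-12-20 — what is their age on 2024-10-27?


Birth: 1995-12-20
Reference: 2024-10-27
Year difference: 2024 - 1995 = 29
Birthday not yet reached in 2024, subtract 1

28 years old


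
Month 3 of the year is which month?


Month 3 of 12

March


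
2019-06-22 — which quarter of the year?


Month: June (month 6)
Q1: Jan-Mar, Q2: Apr-Jun, Q3: Jul-Sep, Q4: Oct-Dec

Q2


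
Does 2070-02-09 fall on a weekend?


Anchor: Jan 1, 2070. With p = 2070 - 1 = 2069: (p + p//4 - p//100 + p//400) mod 7 = (2069 + 517 - 20 + 5) mod 7 = 2571 mod 7 = 2 -> Wednesday (Mon=0 ... Sun=6)
Day of year: 40; offset = 39
Weekday index = (2 + 39) mod 7 = 6 -> Sunday
Weekend days: Saturday, Sunday

Yes


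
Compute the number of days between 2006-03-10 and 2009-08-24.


From 2006-03-10 to 2009-08-24
2006-03-10: days before March = 31 + 28 = 59 (2006 is not a leap year); day of year = 59 + 10 = 69
2009-08-24: days before August = 31 + 28 + 31 + 30 + 31 + 30 + 31 = 212 (2009 is not a leap year); day of year = 212 + 24 = 236
Rest of 2006: 365 - 69 = 296
Full years 2007 (365), 2008 (366): 731
Total = 296 + 731 + 236 = 1263

1263 days


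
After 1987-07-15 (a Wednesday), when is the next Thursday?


Current: Wednesday
Target: Thursday
Days ahead: 1

Next Thursday: 1987-07-16


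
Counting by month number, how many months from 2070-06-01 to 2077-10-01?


From June 2070 to October 2077
7 years * 12 = 84 months, plus 4 months = 88

88 months


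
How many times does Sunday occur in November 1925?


November 1925 has 30 days
Anchor: Jan 1, 1925. With p = 1925 - 1 = 1924: (p + p//4 - p//100 + p//400) mod 7 = (1924 + 481 - 19 + 4) mod 7 = 2390 mod 7 = 3 -> Thursday (Mon=0 ... Sun=6)
Days before November (Jan-Oct): 304; November 1 index = (3 + 304) mod 7 = 6 -> Sunday
First Sunday is November 1
Sundays: 1, 8, 15, 22, 29

5 Sundays


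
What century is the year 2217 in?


Century = (year - 1) // 100 + 1
= (2217 - 1) // 100 + 1
= 2216 // 100 + 1
= 22 + 1

23rd century


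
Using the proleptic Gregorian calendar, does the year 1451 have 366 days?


Gregorian leap year rule: divisible by 4, but not by 100, unless also by 400.
1451 is not divisible by 4 -> not a leap year

No


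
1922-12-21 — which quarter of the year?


Month: December (month 12)
Q1: Jan-Mar, Q2: Apr-Jun, Q3: Jul-Sep, Q4: Oct-Dec

Q4


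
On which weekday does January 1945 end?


January 1945 has 31 days
Anchor: Jan 1, 1945. With p = 1945 - 1 = 1944: (p + p//4 - p//100 + p//400) mod 7 = (1944 + 486 - 19 + 4) mod 7 = 2415 mod 7 = 0 -> Monday (Mon=0 ... Sun=6)
January 1 is the anchor itself -> Monday
Last day offset: 31 - 1 = 30 days
Weekday index = (0 + 30) mod 7 = 2

Wednesday, January 31


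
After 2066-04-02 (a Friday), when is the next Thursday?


Current: Friday
Target: Thursday
Days ahead: 6

Next Thursday: 2066-04-08


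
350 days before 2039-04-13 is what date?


Start: 2039-04-13, subtract 350 days
Back 13 days from April 13 reaches March 31, 2039 -> 337 left
March 2039 has 31 days -> back to February 28, 2039 -> 306 left
February 2039 has 28 days -> back to January 31, 2039 -> 278 left
January 2039 has 31 days -> back to December 31, 2038 -> 247 left
December 2038 has 31 days -> back to November 30, 2038 -> 216 left
November 2038 has 30 days -> back to October 31, 2038 -> 186 left
October 2038 has 31 days -> back to September 30, 2038 -> 155 left
September 2038 has 30 days -> back to August 31, 2038 -> 125 left
August 2038 has 31 days -> back to July 31, 2038 -> 94 left
July 2038 has 31 days -> back to June 30, 2038 -> 63 left
June 2038 has 30 days -> back to May 31, 2038 -> 33 left
May 2038 has 31 days -> back to April 30, 2038 -> 2 left
April 2038: 30 - 2 = 28 -> lands on April 28

Result: 2038-04-28


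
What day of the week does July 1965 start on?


Target: July 1, 1965
Anchor: Jan 1, 1965. With p = 1965 - 1 = 1964: (p + p//4 - p//100 + p//400) mod 7 = (1964 + 491 - 19 + 4) mod 7 = 2440 mod 7 = 4 -> Friday (Mon=0 ... Sun=6)
Days before July (Jan-Jun): 181 days
Weekday index = (4 + 181) mod 7 = 3

Thursday


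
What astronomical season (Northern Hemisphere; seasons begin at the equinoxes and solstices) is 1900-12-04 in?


Date: December 4
Astronomical Autumn (approx.; exact equinox/solstice day varies by year): September 22 to December 20
December 4 falls within the Autumn window

Autumn


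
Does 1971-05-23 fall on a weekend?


Anchor: Jan 1, 1971. With p = 1971 - 1 = 1970: (p + p//4 - p//100 + p//400) mod 7 = (1970 + 492 - 19 + 4) mod 7 = 2447 mod 7 = 4 -> Friday (Mon=0 ... Sun=6)
Day of year: 143; offset = 142
Weekday index = (4 + 142) mod 7 = 6 -> Sunday
Weekend days: Saturday, Sunday

Yes


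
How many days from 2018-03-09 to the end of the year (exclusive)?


Day of year: 68 of 365
Remaining = 365 - 68

297 days


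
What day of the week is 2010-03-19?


Date: March 19, 2010
Anchor: Jan 1, 2010. With p = 2010 - 1 = 2009: (p + p//4 - p//100 + p//400) mod 7 = (2009 + 502 - 20 + 5) mod 7 = 2496 mod 7 = 4 -> Friday (Mon=0 ... Sun=6)
Days before March (Jan-Feb): 59; offset = 59 + 19 - 1 = 77
Weekday index = (4 + 77) mod 7 = 4

Day of the week: Friday


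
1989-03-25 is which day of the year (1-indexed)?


Date: March 25, 1989
Days in months 1 through 2: 59
Plus 25 days in March

Day of year: 84


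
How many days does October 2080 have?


October 2080

31 days


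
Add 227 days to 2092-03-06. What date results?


Start: 2092-03-06, add 227 days
March 2092 has 31 days: 31 - 6 = 25 days to March 31 -> 202 left
April 2092 has 30 days -> 172 left
May 2092 has 31 days -> 141 left
June 2092 has 30 days -> 111 left
July 2092 has 31 days -> 80 left
August 2092 has 31 days -> 49 left
September 2092 has 30 days -> 19 left
October 2092: 19 <= 31 -> lands on October 19

Result: 2092-10-19


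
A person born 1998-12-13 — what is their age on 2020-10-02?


Birth: 1998-12-13
Reference: 2020-10-02
Year difference: 2020 - 1998 = 22
Birthday not yet reached in 2020, subtract 1

21 years old


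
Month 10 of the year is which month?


Month 10 of 12

October


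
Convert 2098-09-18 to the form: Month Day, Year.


ISO 2098-09-18 parses as year=2098, month=09, day=18
Month 9 -> September

September 18, 2098


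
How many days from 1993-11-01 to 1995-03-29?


From 1993-11-01 to 1995-03-29
1993-11-01: days before November = 31 + 28 + 31 + 30 + 31 + 30 + 31 + 31 + 30 + 31 = 304 (1993 is not a leap year); day of year = 304 + 1 = 305
1995-03-29: days before March = 31 + 28 = 59 (1995 is not a leap year); day of year = 59 + 29 = 88
Rest of 1993: 365 - 305 = 60
Full years 1994 (365): 365
Total = 60 + 365 + 88 = 513

513 days


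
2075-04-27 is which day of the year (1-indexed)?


Date: April 27, 2075
Days in months 1 through 3: 90
Plus 27 days in April

Day of year: 117


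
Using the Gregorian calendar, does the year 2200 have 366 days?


Gregorian leap year rule: divisible by 4, but not by 100, unless also by 400.
2200 is divisible by 100 but not 400 -> not a leap year

No


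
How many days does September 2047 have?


September 2047

30 days


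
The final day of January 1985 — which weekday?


January 1985 has 31 days
Anchor: Jan 1, 1985. With p = 1985 - 1 = 1984: (p + p//4 - p//100 + p//400) mod 7 = (1984 + 496 - 19 + 4) mod 7 = 2465 mod 7 = 1 -> Tuesday (Mon=0 ... Sun=6)
January 1 is the anchor itself -> Tuesday
Last day offset: 31 - 1 = 30 days
Weekday index = (1 + 30) mod 7 = 3

Thursday, January 31


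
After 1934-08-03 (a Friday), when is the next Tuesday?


Current: Friday
Target: Tuesday
Days ahead: 4

Next Tuesday: 1934-08-07


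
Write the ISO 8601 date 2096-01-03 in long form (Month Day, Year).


ISO 2096-01-03 parses as year=2096, month=01, day=03
Month 1 -> January

January 3, 2096


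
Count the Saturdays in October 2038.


October 2038 has 31 days
Anchor: Jan 1, 2038. With p = 2038 - 1 = 2037: (p + p//4 - p//100 + p//400) mod 7 = (2037 + 509 - 20 + 5) mod 7 = 2531 mod 7 = 4 -> Friday (Mon=0 ... Sun=6)
Days before October (Jan-Sep): 273; October 1 index = (4 + 273) mod 7 = 4 -> Friday
First Saturday is October 2
Saturdays: 2, 9, 16, 23, 30

5 Saturdays


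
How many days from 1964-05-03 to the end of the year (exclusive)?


Day of year: 124 of 366
Remaining = 366 - 124

242 days


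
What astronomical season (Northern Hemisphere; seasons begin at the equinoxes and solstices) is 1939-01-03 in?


Date: January 3
Astronomical Winter (approx.; exact equinox/solstice day varies by year): December 21 to March 19
January 3 falls within the Winter window

Winter


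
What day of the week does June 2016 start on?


Target: June 1, 2016
Anchor: Jan 1, 2016. With p = 2016 - 1 = 2015: (p + p//4 - p//100 + p//400) mod 7 = (2015 + 503 - 20 + 5) mod 7 = 2503 mod 7 = 4 -> Friday (Mon=0 ... Sun=6)
Days before June (Jan-May): 152 days
Weekday index = (4 + 152) mod 7 = 2

Wednesday


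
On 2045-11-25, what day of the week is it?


Date: November 25, 2045
Anchor: Jan 1, 2045. With p = 2045 - 1 = 2044: (p + p//4 - p//100 + p//400) mod 7 = (2044 + 511 - 20 + 5) mod 7 = 2540 mod 7 = 6 -> Sunday (Mon=0 ... Sun=6)
Days before November (Jan-Oct): 304; offset = 304 + 25 - 1 = 328
Weekday index = (6 + 328) mod 7 = 5

Day of the week: Saturday


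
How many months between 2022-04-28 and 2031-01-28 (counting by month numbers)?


From April 2022 to January 2031
9 years * 12 = 108 months, minus 3 months = 105

105 months


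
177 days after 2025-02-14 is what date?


Start: 2025-02-14, add 177 days
February 2025 has 28 days: 28 - 14 = 14 days to February 28 -> 163 left
March 2025 has 31 days -> 132 left
April 2025 has 30 days -> 102 left
May 2025 has 31 days -> 71 left
June 2025 has 30 days -> 41 left
July 2025 has 31 days -> 10 left
August 2025: 10 <= 31 -> lands on August 10

Result: 2025-08-10


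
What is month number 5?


Month 5 of 12

May


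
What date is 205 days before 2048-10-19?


Start: 2048-10-19, subtract 205 days
Back 19 days from October 19 reaches September 30, 2048 -> 186 left
September 2048 has 30 days -> back to August 31, 2048 -> 156 left
August 2048 has 31 days -> back to July 31, 2048 -> 125 left
July 2048 has 31 days -> back to June 30, 2048 -> 94 left
June 2048 has 30 days -> back to May 31, 2048 -> 64 left
May 2048 has 31 days -> back to April 30, 2048 -> 33 left
April 2048 has 30 days -> back to March 31, 2048 -> 3 left
March 2048: 31 - 3 = 28 -> lands on March 28

Result: 2048-03-28


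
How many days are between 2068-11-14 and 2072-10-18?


From 2068-11-14 to 2072-10-18
2068-11-14: days before November = 31 + 29 + 31 + 30 + 31 + 30 + 31 + 31 + 30 + 31 = 305 (2068 is a leap year); day of year = 305 + 14 = 319
2072-10-18: days before October = 31 + 29 + 31 + 30 + 31 + 30 + 31 + 31 + 30 = 274 (2072 is a leap year); day of year = 274 + 18 = 292
Rest of 2068: 366 - 319 = 47
Full years 2069 (365), 2070 (365), 2071 (365): 1095
Total = 47 + 1095 + 292 = 1434

1434 days


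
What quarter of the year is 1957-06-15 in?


Month: June (month 6)
Q1: Jan-Mar, Q2: Apr-Jun, Q3: Jul-Sep, Q4: Oct-Dec

Q2


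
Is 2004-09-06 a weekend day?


Anchor: Jan 1, 2004. With p = 2004 - 1 = 2003: (p + p//4 - p//100 + p//400) mod 7 = (2003 + 500 - 20 + 5) mod 7 = 2488 mod 7 = 3 -> Thursday (Mon=0 ... Sun=6)
Day of year: 250; offset = 249
Weekday index = (3 + 249) mod 7 = 0 -> Monday
Weekend days: Saturday, Sunday

No


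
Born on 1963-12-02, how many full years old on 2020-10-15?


Birth: 1963-12-02
Reference: 2020-10-15
Year difference: 2020 - 1963 = 57
Birthday not yet reached in 2020, subtract 1

56 years old


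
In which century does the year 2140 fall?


Century = (year - 1) // 100 + 1
= (2140 - 1) // 100 + 1
= 2139 // 100 + 1
= 21 + 1

22nd century


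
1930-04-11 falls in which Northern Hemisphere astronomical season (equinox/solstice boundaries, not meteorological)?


Date: April 11
Astronomical Spring (approx.; exact equinox/solstice day varies by year): March 20 to June 20
April 11 falls within the Spring window

Spring


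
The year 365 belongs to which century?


Century = (year - 1) // 100 + 1
= (365 - 1) // 100 + 1
= 364 // 100 + 1
= 3 + 1

4th century


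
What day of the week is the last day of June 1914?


June 1914 has 30 days
Anchor: Jan 1, 1914. With p = 1914 - 1 = 1913: (p + p//4 - p//100 + p//400) mod 7 = (1913 + 478 - 19 + 4) mod 7 = 2376 mod 7 = 3 -> Thursday (Mon=0 ... Sun=6)
Days before June (Jan-May): 151; June 1 index = (3 + 151) mod 7 = 0 -> Monday
Last day offset: 30 - 1 = 29 days
Weekday index = (0 + 29) mod 7 = 1

Tuesday, June 30


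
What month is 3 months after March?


March is month 3
3 + 3 = 6

June


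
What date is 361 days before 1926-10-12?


Start: 1926-10-12, subtract 361 days
Back 12 days from October 12 reaches September 30, 1926 -> 349 left
September 1926 has 30 days -> back to August 31, 1926 -> 319 left
August 1926 has 31 days -> back to July 31, 1926 -> 288 left
July 1926 has 31 days -> back to June 30, 1926 -> 257 left
June 1926 has 30 days -> back to May 31, 1926 -> 227 left
May 1926 has 31 days -> back to April 30, 1926 -> 196 left
April 1926 has 30 days -> back to March 31, 1926 -> 166 left
March 1926 has 31 days -> back to February 28, 1926 -> 135 left
February 1926 has 28 days -> back to January 31, 1926 -> 107 left
January 1926 has 31 days -> back to December 31, 1925 -> 76 left
December 1925 has 31 days -> back to November 30, 1925 -> 45 left
November 1925 has 30 days -> back to October 31, 1925 -> 15 left
October 1925: 31 - 15 = 16 -> lands on October 16

Result: 1925-10-16


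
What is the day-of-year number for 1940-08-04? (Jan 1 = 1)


Date: August 4, 1940
Days in months 1 through 7: 213
Plus 4 days in August

Day of year: 217


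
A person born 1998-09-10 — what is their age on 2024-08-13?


Birth: 1998-09-10
Reference: 2024-08-13
Year difference: 2024 - 1998 = 26
Birthday not yet reached in 2024, subtract 1

25 years old


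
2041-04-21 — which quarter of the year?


Month: April (month 4)
Q1: Jan-Mar, Q2: Apr-Jun, Q3: Jul-Sep, Q4: Oct-Dec

Q2


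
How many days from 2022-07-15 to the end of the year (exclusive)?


Day of year: 196 of 365
Remaining = 365 - 196

169 days


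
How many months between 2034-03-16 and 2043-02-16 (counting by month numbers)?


From March 2034 to February 2043
9 years * 12 = 108 months, minus 1 month = 107

107 months


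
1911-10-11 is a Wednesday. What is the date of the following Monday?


Current: Wednesday
Target: Monday
Days ahead: 5

Next Monday: 1911-10-16


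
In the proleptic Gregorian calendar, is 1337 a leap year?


Gregorian leap year rule: divisible by 4, but not by 100, unless also by 400.
1337 is not divisible by 4 -> not a leap year

No


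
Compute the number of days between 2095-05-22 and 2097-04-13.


From 2095-05-22 to 2097-04-13
2095-05-22: days before May = 31 + 28 + 31 + 30 = 120 (2095 is not a leap year); day of year = 120 + 22 = 142
2097-04-13: days before April = 31 + 28 + 31 = 90 (2097 is not a leap year); day of year = 90 + 13 = 103
Rest of 2095: 365 - 142 = 223
Full years 2096 (366): 366
Total = 223 + 366 + 103 = 692

692 days


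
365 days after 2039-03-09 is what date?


Start: 2039-03-09, add 365 days
March 2039 has 31 days: 31 - 9 = 22 days to March 31 -> 343 left
April 2039 has 30 days -> 313 left
May 2039 has 31 days -> 282 left
June 2039 has 30 days -> 252 left
July 2039 has 31 days -> 221 left
August 2039 has 31 days -> 190 left
September 2039 has 30 days -> 160 left
October 2039 has 31 days -> 129 left
November 2039 has 30 days -> 99 left
December 2039 has 31 days -> 68 left
January 2040 has 31 days -> 37 left
February 2040 has 29 days -> 8 left
March 2040: 8 <= 31 -> lands on March 8

Result: 2040-03-08


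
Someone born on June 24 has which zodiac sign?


Date: June 24
Conventional tropical zodiac dates: Cancer from June 21 onward; Leo starts July 23
June 24 falls within the Cancer range

Cancer


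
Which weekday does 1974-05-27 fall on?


Date: May 27, 1974
Anchor: Jan 1, 1974. With p = 1974 - 1 = 1973: (p + p//4 - p//100 + p//400) mod 7 = (1973 + 493 - 19 + 4) mod 7 = 2451 mod 7 = 1 -> Tuesday (Mon=0 ... Sun=6)
Days before May (Jan-Apr): 120; offset = 120 + 27 - 1 = 146
Weekday index = (1 + 146) mod 7 = 0

Day of the week: Monday


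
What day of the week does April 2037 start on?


Target: April 1, 2037
Anchor: Jan 1, 2037. With p = 2037 - 1 = 2036: (p + p//4 - p//100 + p//400) mod 7 = (2036 + 509 - 20 + 5) mod 7 = 2530 mod 7 = 3 -> Thursday (Mon=0 ... Sun=6)
Days before April (Jan-Mar): 90 days
Weekday index = (3 + 90) mod 7 = 2

Wednesday


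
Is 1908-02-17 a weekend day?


Anchor: Jan 1, 1908. With p = 1908 - 1 = 1907: (p + p//4 - p//100 + p//400) mod 7 = (1907 + 476 - 19 + 4) mod 7 = 2368 mod 7 = 2 -> Wednesday (Mon=0 ... Sun=6)
Day of year: 48; offset = 47
Weekday index = (2 + 47) mod 7 = 0 -> Monday
Weekend days: Saturday, Sunday

No


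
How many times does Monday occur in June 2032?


June 2032 has 30 days
Anchor: Jan 1, 2032. With p = 2032 - 1 = 2031: (p + p//4 - p//100 + p//400) mod 7 = (2031 + 507 - 20 + 5) mod 7 = 2523 mod 7 = 3 -> Thursday (Mon=0 ... Sun=6)
Days before June (Jan-May): 152; June 1 index = (3 + 152) mod 7 = 1 -> Tuesday
First Monday is June 7
Mondays: 7, 14, 21, 28

4 Mondays


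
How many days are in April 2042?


April 2042

30 days


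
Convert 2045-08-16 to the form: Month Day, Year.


ISO 2045-08-16 parses as year=2045, month=08, day=16
Month 8 -> August

August 16, 2045


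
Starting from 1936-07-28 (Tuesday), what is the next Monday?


Current: Tuesday
Target: Monday
Days ahead: 6

Next Monday: 1936-08-03


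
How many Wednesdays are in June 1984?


June 1984 has 30 days
Anchor: Jan 1, 1984. With p = 1984 - 1 = 1983: (p + p//4 - p//100 + p//400) mod 7 = (1983 + 495 - 19 + 4) mod 7 = 2463 mod 7 = 6 -> Sunday (Mon=0 ... Sun=6)
Days before June (Jan-May): 152; June 1 index = (6 + 152) mod 7 = 4 -> Friday
First Wednesday is June 6
Wednesdays: 6, 13, 20, 27

4 Wednesdays


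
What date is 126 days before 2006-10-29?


Start: 2006-10-29, subtract 126 days
Back 29 days from October 29 reaches September 30, 2006 -> 97 left
September 2006 has 30 days -> back to August 31, 2006 -> 67 left
August 2006 has 31 days -> back to July 31, 2006 -> 36 left
July 2006 has 31 days -> back to June 30, 2006 -> 5 left
June 2006: 30 - 5 = 25 -> lands on June 25

Result: 2006-06-25


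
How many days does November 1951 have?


November 1951

30 days


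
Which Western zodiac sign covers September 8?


Date: September 8
Conventional tropical zodiac dates: Virgo from August 23 onward; Libra starts September 23
September 8 falls within the Virgo range

Virgo


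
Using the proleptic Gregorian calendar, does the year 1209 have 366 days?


Gregorian leap year rule: divisible by 4, but not by 100, unless also by 400.
1209 is not divisible by 4 -> not a leap year

No


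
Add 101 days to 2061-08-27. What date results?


Start: 2061-08-27, add 101 days
August 2061 has 31 days: 31 - 27 = 4 days to August 31 -> 97 left
September 2061 has 30 days -> 67 left
October 2061 has 31 days -> 36 left
November 2061 has 30 days -> 6 left
December 2061: 6 <= 31 -> lands on December 6

Result: 2061-12-06


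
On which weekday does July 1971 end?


July 1971 has 31 days
Anchor: Jan 1, 1971. With p = 1971 - 1 = 1970: (p + p//4 - p//100 + p//400) mod 7 = (1970 + 492 - 19 + 4) mod 7 = 2447 mod 7 = 4 -> Friday (Mon=0 ... Sun=6)
Days before July (Jan-Jun): 181; July 1 index = (4 + 181) mod 7 = 3 -> Thursday
Last day offset: 31 - 1 = 30 days
Weekday index = (3 + 30) mod 7 = 5

Saturday, July 31


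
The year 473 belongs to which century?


Century = (year - 1) // 100 + 1
= (473 - 1) // 100 + 1
= 472 // 100 + 1
= 4 + 1

5th century


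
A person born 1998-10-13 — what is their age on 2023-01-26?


Birth: 1998-10-13
Reference: 2023-01-26
Year difference: 2023 - 1998 = 25
Birthday not yet reached in 2023, subtract 1

24 years old


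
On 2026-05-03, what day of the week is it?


Date: May 3, 2026
Anchor: Jan 1, 2026. With p = 2026 - 1 = 2025: (p + p//4 - p//100 + p//400) mod 7 = (2025 + 506 - 20 + 5) mod 7 = 2516 mod 7 = 3 -> Thursday (Mon=0 ... Sun=6)
Days before May (Jan-Apr): 120; offset = 120 + 3 - 1 = 122
Weekday index = (3 + 122) mod 7 = 6

Day of the week: Sunday


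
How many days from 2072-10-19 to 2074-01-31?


From 2072-10-19 to 2074-01-31
2072-10-19: days before October = 31 + 29 + 31 + 30 + 31 + 30 + 31 + 31 + 30 = 274 (2072 is a leap year); day of year = 274 + 19 = 293
2074-01-31: day of year = 31
Rest of 2072: 366 - 293 = 73
Full years 2073 (365): 365
Total = 73 + 365 + 31 = 469

469 days


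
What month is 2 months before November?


November is month 11
11 - 2 = 9

September


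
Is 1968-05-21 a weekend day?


Anchor: Jan 1, 1968. With p = 1968 - 1 = 1967: (p + p//4 - p//100 + p//400) mod 7 = (1967 + 491 - 19 + 4) mod 7 = 2443 mod 7 = 0 -> Monday (Mon=0 ... Sun=6)
Day of year: 142; offset = 141
Weekday index = (0 + 141) mod 7 = 1 -> Tuesday
Weekend days: Saturday, Sunday

No
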